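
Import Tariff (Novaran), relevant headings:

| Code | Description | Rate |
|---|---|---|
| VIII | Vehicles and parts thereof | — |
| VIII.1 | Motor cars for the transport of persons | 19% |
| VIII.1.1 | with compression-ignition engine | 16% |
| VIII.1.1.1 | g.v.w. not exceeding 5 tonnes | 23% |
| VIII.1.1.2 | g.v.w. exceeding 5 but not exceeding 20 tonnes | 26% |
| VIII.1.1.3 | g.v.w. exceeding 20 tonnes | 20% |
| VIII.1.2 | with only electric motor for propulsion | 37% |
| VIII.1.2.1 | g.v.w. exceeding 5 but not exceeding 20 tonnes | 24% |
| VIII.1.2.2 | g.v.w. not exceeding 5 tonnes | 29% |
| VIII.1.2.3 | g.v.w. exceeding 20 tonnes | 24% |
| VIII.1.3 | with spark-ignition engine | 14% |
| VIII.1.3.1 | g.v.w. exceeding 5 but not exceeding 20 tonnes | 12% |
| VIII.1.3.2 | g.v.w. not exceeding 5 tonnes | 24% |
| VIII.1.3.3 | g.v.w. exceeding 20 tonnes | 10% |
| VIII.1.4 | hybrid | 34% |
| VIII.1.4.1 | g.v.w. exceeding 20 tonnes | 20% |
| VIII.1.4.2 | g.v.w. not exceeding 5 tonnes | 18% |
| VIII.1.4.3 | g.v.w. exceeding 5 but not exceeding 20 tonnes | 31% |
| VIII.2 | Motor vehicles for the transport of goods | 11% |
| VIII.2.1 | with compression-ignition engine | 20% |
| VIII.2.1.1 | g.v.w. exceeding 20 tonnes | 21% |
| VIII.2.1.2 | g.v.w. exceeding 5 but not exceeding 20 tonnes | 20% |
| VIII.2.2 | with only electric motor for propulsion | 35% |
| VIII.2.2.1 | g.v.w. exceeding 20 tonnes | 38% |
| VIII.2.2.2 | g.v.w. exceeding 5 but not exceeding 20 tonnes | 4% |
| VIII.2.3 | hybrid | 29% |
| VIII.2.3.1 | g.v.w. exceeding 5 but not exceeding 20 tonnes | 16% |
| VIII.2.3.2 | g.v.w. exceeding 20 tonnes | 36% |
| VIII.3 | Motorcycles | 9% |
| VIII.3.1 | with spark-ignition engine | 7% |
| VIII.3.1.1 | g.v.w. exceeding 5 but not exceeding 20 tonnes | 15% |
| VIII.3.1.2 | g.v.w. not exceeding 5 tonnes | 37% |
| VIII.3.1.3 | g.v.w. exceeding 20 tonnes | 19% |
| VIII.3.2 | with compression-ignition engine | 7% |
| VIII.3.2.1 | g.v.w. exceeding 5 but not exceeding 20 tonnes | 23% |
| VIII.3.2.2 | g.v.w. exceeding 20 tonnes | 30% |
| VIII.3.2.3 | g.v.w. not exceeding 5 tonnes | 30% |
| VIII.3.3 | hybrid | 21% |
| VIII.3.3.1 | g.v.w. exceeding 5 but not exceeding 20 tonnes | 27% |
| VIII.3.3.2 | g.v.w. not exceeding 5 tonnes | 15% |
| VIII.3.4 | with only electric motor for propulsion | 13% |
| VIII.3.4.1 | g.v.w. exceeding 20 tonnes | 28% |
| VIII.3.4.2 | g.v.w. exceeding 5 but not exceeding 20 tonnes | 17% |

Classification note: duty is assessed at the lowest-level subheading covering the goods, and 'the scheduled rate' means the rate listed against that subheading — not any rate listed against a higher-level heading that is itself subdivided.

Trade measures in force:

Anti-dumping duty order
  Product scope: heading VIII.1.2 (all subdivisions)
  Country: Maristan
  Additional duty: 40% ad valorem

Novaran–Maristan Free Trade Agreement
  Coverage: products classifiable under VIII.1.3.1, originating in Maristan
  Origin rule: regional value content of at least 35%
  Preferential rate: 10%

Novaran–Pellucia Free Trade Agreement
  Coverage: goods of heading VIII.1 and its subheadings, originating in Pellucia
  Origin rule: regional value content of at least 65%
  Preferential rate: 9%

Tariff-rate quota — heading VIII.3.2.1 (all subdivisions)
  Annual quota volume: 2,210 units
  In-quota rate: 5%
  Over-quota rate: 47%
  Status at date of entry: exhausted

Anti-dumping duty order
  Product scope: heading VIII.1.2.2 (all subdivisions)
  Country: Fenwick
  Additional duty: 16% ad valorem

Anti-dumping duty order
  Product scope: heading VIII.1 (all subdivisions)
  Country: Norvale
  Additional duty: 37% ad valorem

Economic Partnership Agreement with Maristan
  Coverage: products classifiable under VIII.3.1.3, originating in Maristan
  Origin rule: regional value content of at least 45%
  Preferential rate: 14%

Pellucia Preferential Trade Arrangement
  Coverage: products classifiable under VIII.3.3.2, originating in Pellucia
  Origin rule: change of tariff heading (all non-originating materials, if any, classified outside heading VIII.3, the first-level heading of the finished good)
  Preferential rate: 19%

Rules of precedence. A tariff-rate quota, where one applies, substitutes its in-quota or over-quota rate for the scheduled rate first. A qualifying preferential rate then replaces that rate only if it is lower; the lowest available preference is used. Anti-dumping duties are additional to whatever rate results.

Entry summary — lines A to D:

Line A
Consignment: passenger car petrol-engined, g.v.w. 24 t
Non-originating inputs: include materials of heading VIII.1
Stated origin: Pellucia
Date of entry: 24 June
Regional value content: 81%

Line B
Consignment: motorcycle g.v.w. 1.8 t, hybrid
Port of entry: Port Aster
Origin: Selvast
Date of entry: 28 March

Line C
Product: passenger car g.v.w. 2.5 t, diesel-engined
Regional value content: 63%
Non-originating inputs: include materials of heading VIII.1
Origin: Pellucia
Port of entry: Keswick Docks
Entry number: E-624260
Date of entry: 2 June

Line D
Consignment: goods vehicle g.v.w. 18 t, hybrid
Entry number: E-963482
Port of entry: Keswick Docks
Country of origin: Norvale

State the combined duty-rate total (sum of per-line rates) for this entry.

63%

Line A: passenger car → VIII.1; petrol-engined → VIII.1.3; g.v.w. 24 t → VIII.1.3.3. Scheduled 10%. Pellucia agreement on VIII.1: RVC ≥ 65% → 9% available; Pellucia agreement on VIII.3.3.2: VIII.1.3.3 not covered; preferential 9%. → 9%.
Line B: motorcycle → VIII.3; hybrid → VIII.3.3; g.v.w. 1.8 t → VIII.3.3.2. Scheduled 15%. No special measure applies. → 15%.
Line C: passenger car → VIII.1; diesel-engined → VIII.1.1; g.v.w. 2.5 t → VIII.1.1.1. Scheduled 23%. Pellucia agreement on VIII.1: RVC < 65%; Pellucia agreement on VIII.3.3.2: VIII.1.1.1 not covered. → 23%.
Line D: goods vehicle → VIII.2; hybrid → VIII.2.3; g.v.w. 18 t → VIII.2.3.1. Scheduled 16%. No special measure applies. → 16%.
Sum: 9% + 15% + 23% + 16% = 63%.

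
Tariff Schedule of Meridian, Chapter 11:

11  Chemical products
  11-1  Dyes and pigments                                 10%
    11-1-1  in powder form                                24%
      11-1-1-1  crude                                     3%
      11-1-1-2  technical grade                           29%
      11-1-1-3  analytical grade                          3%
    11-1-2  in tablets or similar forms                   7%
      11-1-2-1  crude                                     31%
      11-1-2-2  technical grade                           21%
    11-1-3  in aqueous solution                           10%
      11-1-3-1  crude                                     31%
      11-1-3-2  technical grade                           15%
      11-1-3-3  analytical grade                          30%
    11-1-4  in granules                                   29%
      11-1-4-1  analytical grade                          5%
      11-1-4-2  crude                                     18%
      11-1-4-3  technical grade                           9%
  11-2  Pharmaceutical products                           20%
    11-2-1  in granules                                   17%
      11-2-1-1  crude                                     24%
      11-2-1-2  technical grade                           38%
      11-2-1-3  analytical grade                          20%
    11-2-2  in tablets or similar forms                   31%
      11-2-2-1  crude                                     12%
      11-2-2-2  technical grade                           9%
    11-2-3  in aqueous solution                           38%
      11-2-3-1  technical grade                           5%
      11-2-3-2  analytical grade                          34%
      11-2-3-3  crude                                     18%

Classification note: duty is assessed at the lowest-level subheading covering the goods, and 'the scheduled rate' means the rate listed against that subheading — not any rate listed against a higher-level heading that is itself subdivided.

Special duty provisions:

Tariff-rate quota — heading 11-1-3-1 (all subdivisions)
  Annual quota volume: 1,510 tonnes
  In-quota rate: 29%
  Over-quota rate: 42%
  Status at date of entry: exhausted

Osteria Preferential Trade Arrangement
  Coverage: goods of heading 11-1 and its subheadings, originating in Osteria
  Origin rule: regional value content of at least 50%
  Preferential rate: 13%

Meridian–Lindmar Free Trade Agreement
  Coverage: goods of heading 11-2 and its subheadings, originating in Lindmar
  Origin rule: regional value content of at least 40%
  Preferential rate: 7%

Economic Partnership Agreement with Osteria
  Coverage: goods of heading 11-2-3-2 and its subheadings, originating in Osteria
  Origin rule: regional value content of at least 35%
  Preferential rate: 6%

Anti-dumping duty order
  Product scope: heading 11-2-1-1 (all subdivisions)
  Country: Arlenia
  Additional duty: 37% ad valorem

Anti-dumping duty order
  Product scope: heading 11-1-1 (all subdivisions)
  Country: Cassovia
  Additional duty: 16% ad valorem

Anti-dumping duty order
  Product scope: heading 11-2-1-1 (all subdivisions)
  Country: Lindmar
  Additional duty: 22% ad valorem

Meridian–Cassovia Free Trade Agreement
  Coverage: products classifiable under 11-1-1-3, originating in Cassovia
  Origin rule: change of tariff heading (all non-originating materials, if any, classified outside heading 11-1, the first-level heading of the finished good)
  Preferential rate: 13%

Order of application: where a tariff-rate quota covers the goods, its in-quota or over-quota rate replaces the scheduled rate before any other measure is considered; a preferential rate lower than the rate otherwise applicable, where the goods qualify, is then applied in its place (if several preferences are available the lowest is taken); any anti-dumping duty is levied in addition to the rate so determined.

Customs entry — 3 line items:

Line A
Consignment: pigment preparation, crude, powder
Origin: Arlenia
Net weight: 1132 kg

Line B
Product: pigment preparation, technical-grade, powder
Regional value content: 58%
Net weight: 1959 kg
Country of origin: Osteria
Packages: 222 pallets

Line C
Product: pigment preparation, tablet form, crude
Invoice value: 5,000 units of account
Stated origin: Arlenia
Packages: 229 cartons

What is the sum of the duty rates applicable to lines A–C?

47%

Line A: pigment → 11-1; powder → 11-1-1; crude → 11-1-1-1. Scheduled 3%. No special measure applies. → 3%.
Line B: pigment → 11-1; powder → 11-1-1; technical-grade → 11-1-1-2. Scheduled 29%. Osteria agreement on 11-1: RVC ≥ 50% → 13% available; Osteria agreement on 11-2-3-2: 11-1-1-2 not covered; preferential 13%. → 13%.
Line C: pigment → 11-1; tablet form → 11-1-2; crude → 11-1-2-1. Scheduled 31%. No special measure applies. → 31%.
Sum: 3% + 13% + 31% = 47%.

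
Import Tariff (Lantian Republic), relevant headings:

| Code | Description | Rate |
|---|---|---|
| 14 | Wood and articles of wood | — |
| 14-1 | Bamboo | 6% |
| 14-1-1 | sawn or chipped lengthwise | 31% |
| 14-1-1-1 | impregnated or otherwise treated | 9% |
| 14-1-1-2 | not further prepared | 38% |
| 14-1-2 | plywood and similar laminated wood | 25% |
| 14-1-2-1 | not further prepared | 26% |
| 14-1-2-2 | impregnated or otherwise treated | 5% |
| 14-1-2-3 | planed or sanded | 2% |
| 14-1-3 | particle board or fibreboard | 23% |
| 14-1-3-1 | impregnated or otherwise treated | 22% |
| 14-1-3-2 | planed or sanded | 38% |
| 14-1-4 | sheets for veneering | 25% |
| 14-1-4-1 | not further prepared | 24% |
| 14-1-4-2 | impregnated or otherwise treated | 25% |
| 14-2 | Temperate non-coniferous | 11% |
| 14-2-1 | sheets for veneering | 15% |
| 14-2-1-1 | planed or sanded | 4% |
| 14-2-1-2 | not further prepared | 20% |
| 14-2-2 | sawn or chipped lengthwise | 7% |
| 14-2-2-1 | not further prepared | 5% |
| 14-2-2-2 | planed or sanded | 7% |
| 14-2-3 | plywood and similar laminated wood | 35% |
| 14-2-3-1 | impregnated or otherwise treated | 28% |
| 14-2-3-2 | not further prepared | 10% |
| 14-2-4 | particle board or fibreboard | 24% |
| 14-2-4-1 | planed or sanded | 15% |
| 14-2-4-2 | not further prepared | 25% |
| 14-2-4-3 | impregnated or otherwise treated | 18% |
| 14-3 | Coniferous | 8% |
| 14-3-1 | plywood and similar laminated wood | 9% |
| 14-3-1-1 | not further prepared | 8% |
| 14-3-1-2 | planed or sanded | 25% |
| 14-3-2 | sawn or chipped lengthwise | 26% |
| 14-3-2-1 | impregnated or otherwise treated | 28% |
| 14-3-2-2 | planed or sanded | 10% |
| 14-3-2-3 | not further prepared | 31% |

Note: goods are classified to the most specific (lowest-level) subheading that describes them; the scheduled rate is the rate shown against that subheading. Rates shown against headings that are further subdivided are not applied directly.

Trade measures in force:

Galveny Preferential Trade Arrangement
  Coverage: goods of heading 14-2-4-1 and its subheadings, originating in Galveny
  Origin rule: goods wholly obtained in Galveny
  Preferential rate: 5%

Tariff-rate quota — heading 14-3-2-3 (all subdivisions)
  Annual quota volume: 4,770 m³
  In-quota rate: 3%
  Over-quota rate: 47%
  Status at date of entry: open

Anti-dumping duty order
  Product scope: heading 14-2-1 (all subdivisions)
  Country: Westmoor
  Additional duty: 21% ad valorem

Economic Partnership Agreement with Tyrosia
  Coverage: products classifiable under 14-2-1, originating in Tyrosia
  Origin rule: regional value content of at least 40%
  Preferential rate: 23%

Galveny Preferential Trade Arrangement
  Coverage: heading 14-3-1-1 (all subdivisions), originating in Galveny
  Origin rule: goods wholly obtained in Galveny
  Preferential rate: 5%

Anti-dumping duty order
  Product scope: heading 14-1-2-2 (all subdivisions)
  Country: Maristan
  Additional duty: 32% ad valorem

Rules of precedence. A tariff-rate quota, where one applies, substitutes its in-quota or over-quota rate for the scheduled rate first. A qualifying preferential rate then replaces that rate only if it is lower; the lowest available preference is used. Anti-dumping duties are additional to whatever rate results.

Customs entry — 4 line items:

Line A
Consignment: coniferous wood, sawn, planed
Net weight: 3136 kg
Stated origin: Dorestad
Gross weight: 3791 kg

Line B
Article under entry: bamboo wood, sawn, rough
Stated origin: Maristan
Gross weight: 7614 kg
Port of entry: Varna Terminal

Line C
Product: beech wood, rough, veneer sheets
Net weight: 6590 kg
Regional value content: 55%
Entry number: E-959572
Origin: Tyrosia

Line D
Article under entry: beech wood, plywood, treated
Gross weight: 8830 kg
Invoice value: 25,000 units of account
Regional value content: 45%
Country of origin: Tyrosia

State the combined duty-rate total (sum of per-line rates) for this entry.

Line A: coniferous → 14-3; sawn → 14-3-2; planed → 14-3-2-2. Scheduled 10%. No special measure applies. → 10%.
Line B: bamboo → 14-1; sawn → 14-1-1; rough → 14-1-1-2. Scheduled 38%. No special measure applies. → 38%.
Line C: beech → 14-2; veneer sheets → 14-2-1; rough → 14-2-1-2. Scheduled 20%. Tyrosia agreement on 14-2-1: RVC ≥ 40% → 23% available; preference 23% not lower than 20% → no reduction. → 20%.
Line D: beech → 14-2; plywood → 14-2-3; treated → 14-2-3-1. Scheduled 28%. Tyrosia agreement on 14-2-1: 14-2-3-1 not covered. → 28%.
Sum: 10% + 38% + 20% + 28% = 96%.

96%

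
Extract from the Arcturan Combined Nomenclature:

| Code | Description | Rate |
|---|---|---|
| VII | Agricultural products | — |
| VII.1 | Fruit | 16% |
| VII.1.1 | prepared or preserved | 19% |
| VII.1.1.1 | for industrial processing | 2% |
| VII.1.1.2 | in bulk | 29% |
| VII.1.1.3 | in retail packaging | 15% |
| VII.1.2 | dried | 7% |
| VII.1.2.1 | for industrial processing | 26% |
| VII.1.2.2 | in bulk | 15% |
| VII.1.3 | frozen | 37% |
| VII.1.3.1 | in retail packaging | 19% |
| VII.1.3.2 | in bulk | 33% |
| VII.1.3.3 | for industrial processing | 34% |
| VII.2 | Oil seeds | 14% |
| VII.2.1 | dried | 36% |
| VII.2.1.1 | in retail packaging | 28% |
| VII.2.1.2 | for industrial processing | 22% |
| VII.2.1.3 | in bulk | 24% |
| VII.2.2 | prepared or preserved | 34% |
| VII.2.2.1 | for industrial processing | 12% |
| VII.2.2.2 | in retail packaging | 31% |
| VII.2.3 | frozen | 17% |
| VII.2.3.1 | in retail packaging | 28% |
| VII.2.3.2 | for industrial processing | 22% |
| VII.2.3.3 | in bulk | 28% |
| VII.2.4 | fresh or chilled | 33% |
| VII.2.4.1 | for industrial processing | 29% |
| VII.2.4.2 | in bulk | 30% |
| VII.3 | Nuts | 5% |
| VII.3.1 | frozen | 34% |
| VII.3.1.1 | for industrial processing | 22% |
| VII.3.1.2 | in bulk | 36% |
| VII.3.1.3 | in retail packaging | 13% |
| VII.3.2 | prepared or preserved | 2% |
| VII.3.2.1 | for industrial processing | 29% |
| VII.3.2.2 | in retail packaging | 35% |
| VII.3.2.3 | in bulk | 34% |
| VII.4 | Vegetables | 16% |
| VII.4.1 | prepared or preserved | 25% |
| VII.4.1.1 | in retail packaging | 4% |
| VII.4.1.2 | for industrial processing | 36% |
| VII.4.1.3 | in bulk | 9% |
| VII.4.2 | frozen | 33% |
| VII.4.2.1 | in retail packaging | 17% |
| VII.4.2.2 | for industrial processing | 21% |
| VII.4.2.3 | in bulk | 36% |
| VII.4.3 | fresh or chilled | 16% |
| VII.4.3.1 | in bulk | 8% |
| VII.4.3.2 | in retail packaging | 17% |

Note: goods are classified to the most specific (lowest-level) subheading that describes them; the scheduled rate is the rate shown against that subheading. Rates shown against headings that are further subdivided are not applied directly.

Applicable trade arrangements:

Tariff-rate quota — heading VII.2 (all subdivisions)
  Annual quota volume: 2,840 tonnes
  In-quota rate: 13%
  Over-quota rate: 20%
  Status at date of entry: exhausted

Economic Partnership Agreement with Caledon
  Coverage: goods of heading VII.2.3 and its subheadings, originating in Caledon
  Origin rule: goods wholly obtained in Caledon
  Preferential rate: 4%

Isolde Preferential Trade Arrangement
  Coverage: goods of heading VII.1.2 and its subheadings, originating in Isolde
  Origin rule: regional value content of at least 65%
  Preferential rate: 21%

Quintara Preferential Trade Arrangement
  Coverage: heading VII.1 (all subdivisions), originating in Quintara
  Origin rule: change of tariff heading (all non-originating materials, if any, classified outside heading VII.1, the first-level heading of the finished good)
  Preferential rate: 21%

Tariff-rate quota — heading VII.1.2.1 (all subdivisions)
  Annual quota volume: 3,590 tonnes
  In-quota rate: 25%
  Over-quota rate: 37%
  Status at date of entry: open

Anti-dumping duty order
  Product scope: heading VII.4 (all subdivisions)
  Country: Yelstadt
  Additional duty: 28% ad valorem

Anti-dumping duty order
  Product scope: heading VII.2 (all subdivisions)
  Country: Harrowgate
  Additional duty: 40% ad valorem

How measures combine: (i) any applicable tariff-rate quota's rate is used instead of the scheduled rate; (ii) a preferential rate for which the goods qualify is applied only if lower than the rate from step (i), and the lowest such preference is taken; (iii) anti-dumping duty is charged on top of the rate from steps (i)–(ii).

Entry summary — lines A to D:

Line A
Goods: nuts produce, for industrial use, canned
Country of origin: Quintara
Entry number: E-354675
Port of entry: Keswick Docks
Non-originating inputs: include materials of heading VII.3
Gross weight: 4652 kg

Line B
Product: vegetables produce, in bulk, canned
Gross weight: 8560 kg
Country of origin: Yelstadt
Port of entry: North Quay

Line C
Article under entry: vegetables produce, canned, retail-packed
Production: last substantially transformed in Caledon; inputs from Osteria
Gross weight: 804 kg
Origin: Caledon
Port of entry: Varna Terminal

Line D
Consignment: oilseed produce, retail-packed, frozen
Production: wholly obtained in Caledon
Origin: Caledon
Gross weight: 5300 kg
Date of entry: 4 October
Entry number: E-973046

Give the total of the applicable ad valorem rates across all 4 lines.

Line A: nuts → VII.3; canned → VII.3.2; for industrial use → VII.3.2.1. Scheduled 29%. Quintara agreement on VII.1: VII.3.2.1 not covered. → 29%.
Line B: vegetables → VII.4; canned → VII.4.1; in bulk → VII.4.1.3. Scheduled 9%. anti-dumping (Yelstadt, VII.4): +28%; total 9% + 28% = 37%. → 37%.
Line C: vegetables → VII.4; canned → VII.4.1; retail-packed → VII.4.1.1. Scheduled 4%. Caledon agreement on VII.2.3: VII.4.1.1 not covered. → 4%.
Line D: oilseed → VII.2; frozen → VII.2.3; retail-packed → VII.2.3.1. Scheduled 28%. quota on VII.2 exhausted → over-quota 20%; Caledon agreement on VII.2.3: wholly obtained → 4% available; preferential 4%. → 4%.
Sum: 29% + 37% + 4% + 4% = 74%.

74%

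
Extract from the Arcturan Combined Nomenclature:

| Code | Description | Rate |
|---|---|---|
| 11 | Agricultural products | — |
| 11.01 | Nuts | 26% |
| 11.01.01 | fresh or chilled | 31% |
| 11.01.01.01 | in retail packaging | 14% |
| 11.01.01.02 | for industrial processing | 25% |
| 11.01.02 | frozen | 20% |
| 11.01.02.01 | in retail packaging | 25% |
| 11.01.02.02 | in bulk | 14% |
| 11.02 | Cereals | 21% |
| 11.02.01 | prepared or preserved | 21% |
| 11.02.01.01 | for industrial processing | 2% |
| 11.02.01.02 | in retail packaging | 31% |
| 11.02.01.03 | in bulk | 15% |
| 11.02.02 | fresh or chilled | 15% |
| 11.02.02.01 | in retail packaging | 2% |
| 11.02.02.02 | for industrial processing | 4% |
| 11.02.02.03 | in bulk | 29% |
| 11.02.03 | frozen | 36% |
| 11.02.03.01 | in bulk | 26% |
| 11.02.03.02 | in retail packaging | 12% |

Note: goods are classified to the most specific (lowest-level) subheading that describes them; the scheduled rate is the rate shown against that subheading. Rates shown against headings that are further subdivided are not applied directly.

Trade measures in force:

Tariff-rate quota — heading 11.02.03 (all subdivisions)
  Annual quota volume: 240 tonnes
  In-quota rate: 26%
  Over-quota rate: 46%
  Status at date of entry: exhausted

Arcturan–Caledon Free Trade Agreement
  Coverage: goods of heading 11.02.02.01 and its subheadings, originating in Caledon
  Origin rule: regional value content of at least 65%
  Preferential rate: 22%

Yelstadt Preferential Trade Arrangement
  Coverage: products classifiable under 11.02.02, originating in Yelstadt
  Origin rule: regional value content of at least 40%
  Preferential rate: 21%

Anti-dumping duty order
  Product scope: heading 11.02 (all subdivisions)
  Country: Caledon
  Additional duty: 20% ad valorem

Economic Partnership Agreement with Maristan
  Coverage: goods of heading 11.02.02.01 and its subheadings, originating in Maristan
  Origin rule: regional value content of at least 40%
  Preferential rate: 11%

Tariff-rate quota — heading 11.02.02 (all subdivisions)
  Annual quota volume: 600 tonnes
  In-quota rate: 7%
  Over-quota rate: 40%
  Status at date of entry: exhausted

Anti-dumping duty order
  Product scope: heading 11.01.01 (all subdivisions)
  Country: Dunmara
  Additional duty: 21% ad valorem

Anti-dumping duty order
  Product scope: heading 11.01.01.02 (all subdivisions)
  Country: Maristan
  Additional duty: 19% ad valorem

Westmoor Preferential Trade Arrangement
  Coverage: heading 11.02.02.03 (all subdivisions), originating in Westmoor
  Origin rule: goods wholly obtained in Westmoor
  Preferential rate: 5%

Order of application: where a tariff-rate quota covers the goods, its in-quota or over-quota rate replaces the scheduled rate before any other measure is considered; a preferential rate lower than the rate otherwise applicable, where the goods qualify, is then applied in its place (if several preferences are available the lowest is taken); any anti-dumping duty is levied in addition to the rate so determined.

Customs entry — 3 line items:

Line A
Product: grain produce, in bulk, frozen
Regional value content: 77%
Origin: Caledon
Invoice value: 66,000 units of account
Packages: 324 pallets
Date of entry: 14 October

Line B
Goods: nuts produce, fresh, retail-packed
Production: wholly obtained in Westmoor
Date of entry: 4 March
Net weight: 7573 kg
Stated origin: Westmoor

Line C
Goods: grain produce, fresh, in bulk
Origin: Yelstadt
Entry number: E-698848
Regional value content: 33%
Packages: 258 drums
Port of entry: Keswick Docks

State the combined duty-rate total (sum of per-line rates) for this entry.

120%

Line A: grain → 11.02; frozen → 11.02.03; in bulk → 11.02.03.01. Scheduled 26%. quota on 11.02.03 exhausted → over-quota 46%; Caledon agreement on 11.02.02.01: 11.02.03.01 not covered; anti-dumping (Caledon, 11.02): +20%; total 46% + 20% = 66%. → 66%.
Line B: nuts → 11.01; fresh → 11.01.01; retail-packed → 11.01.01.01. Scheduled 14%. Westmoor agreement on 11.02.02.03: 11.01.01.01 not covered. → 14%.
Line C: grain → 11.02; fresh → 11.02.02; in bulk → 11.02.02.03. Scheduled 29%. quota on 11.02.02 exhausted → over-quota 40%; Yelstadt agreement on 11.02.02: RVC < 40%. → 40%.
Sum: 66% + 14% + 40% = 120%.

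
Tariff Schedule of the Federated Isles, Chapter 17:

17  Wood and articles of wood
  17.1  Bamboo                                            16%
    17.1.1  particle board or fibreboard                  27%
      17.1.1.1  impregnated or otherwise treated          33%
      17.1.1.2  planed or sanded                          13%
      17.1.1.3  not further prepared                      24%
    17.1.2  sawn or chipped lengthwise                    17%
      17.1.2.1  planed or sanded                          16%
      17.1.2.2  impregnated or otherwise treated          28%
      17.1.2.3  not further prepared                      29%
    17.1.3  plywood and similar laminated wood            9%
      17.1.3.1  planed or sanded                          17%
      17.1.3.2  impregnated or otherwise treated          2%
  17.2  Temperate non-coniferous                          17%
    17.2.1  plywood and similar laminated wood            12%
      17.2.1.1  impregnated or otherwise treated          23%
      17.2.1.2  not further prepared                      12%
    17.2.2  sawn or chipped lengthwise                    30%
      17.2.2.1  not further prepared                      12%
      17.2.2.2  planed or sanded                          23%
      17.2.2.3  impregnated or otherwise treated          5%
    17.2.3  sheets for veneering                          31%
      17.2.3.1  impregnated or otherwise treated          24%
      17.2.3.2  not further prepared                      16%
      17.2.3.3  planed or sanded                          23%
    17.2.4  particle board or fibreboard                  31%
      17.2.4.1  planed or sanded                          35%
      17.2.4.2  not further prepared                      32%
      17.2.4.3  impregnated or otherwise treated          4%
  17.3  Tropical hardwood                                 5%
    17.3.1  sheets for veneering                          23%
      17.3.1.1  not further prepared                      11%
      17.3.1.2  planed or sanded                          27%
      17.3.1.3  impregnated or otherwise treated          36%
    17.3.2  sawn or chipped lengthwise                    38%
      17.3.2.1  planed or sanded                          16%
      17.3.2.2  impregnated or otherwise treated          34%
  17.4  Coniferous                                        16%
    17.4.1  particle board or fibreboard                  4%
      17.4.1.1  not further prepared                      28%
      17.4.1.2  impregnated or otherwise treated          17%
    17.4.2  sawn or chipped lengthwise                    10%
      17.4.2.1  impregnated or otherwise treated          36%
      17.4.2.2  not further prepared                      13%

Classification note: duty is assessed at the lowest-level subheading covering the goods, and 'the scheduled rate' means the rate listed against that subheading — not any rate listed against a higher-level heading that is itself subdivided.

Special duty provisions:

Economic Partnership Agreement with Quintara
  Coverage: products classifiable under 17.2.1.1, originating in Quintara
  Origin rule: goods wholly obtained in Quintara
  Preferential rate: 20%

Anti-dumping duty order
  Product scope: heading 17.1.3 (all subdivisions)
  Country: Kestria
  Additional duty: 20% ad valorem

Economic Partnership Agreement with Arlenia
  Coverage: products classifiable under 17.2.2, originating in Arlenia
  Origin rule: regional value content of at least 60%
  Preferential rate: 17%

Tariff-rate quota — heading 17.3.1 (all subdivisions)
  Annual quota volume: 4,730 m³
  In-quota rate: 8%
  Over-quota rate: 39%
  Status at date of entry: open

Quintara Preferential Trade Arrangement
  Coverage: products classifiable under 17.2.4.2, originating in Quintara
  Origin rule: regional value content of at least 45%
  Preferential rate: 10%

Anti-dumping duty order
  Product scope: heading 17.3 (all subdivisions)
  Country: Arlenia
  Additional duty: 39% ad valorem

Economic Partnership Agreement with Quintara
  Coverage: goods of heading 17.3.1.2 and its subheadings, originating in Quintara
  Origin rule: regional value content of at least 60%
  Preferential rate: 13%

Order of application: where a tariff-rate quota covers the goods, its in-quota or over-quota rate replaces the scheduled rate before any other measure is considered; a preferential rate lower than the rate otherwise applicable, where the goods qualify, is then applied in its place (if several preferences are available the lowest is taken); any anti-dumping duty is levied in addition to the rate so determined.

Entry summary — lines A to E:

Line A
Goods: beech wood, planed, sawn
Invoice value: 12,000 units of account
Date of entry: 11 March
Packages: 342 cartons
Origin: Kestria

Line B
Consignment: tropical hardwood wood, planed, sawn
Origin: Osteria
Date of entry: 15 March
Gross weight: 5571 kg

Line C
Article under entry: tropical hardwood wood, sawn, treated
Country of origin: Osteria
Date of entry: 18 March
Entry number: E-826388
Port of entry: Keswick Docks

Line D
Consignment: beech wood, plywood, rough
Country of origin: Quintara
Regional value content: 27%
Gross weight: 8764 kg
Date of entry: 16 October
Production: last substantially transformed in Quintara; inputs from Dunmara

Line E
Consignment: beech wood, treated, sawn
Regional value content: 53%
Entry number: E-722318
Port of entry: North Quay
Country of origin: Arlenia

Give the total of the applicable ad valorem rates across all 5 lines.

90%

Line A: beech → 17.2; sawn → 17.2.2; planed → 17.2.2.2. Scheduled 23%. No special measure applies. → 23%.
Line B: tropical hardwood → 17.3; sawn → 17.3.2; planed → 17.3.2.1. Scheduled 16%. No special measure applies. → 16%.
Line C: tropical hardwood → 17.3; sawn → 17.3.2; treated → 17.3.2.2. Scheduled 34%. No special measure applies. → 34%.
Line D: beech → 17.2; plywood → 17.2.1; rough → 17.2.1.2. Scheduled 12%. Quintara agreement on 17.2.1.1: 17.2.1.2 not covered; Quintara agreement on 17.2.4.2: 17.2.1.2 not covered; Quintara agreement on 17.3.1.2: 17.2.1.2 not covered. → 12%.
Line E: beech → 17.2; sawn → 17.2.2; treated → 17.2.2.3. Scheduled 5%. Arlenia agreement on 17.2.2: RVC < 60%. → 5%.
Sum: 23% + 16% + 34% + 12% + 5% = 90%.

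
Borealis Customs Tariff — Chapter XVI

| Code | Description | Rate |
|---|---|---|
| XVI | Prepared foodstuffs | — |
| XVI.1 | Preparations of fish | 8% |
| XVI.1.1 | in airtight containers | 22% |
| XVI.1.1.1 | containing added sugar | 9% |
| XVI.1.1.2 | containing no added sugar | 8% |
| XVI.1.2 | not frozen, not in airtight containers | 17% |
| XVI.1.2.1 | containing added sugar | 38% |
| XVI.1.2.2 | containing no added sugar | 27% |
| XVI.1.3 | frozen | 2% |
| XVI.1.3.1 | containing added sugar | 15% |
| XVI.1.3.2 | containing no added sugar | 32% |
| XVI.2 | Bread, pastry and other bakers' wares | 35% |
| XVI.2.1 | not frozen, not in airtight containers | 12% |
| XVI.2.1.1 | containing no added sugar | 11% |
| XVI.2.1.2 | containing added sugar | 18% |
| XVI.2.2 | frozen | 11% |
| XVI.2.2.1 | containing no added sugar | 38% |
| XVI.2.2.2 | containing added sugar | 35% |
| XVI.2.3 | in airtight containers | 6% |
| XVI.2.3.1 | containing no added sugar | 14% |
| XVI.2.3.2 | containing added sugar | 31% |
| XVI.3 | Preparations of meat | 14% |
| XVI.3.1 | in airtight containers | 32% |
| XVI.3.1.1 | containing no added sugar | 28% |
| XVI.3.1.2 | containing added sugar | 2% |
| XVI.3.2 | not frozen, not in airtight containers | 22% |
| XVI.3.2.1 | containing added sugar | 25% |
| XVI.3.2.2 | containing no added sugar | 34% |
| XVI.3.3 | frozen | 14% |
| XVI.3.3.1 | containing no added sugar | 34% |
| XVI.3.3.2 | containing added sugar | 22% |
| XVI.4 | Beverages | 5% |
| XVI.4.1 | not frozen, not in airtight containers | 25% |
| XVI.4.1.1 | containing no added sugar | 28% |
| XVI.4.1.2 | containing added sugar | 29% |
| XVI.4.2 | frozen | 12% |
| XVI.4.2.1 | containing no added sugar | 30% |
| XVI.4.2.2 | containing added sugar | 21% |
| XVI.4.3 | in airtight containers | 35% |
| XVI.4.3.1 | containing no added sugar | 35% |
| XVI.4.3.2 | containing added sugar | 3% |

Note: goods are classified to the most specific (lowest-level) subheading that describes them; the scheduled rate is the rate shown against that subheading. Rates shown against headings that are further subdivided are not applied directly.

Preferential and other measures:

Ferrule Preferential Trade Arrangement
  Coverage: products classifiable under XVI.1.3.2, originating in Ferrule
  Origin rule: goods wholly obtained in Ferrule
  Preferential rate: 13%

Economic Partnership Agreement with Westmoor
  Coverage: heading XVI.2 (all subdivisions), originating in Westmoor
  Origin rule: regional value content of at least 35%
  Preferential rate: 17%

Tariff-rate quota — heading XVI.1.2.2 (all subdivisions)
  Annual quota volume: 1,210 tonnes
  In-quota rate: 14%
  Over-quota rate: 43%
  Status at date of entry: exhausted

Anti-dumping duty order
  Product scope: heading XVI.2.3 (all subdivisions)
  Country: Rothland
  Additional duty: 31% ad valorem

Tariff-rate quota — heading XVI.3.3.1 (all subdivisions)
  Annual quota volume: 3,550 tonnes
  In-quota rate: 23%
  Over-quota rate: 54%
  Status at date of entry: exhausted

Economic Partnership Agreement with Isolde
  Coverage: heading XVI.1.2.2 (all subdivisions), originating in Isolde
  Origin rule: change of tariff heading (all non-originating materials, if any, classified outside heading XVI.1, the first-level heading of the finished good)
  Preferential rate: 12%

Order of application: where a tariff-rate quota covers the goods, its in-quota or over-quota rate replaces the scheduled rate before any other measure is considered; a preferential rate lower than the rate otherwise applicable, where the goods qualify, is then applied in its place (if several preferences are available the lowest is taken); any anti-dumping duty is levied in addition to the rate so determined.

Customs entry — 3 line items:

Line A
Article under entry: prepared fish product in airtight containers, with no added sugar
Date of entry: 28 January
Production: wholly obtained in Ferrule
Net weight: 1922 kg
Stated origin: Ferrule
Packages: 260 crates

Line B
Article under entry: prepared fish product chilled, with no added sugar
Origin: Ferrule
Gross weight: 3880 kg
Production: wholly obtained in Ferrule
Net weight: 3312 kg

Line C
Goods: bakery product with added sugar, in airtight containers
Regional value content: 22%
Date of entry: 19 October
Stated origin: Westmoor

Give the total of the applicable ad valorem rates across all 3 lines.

82%

Line A: prepared fish product → XVI.1; in airtight containers → XVI.1.1; with no added sugar → XVI.1.1.2. Scheduled 8%. Ferrule agreement on XVI.1.3.2: XVI.1.1.2 not covered. → 8%.
Line B: prepared fish product → XVI.1; chilled → XVI.1.2; with no added sugar → XVI.1.2.2. Scheduled 27%. quota on XVI.1.2.2 exhausted → over-quota 43%; Ferrule agreement on XVI.1.3.2: XVI.1.2.2 not covered. → 43%.
Line C: bakery product → XVI.2; in airtight containers → XVI.2.3; with added sugar → XVI.2.3.2. Scheduled 31%. Westmoor agreement on XVI.2: RVC < 35%. → 31%.
Sum: 8% + 43% + 31% = 82%.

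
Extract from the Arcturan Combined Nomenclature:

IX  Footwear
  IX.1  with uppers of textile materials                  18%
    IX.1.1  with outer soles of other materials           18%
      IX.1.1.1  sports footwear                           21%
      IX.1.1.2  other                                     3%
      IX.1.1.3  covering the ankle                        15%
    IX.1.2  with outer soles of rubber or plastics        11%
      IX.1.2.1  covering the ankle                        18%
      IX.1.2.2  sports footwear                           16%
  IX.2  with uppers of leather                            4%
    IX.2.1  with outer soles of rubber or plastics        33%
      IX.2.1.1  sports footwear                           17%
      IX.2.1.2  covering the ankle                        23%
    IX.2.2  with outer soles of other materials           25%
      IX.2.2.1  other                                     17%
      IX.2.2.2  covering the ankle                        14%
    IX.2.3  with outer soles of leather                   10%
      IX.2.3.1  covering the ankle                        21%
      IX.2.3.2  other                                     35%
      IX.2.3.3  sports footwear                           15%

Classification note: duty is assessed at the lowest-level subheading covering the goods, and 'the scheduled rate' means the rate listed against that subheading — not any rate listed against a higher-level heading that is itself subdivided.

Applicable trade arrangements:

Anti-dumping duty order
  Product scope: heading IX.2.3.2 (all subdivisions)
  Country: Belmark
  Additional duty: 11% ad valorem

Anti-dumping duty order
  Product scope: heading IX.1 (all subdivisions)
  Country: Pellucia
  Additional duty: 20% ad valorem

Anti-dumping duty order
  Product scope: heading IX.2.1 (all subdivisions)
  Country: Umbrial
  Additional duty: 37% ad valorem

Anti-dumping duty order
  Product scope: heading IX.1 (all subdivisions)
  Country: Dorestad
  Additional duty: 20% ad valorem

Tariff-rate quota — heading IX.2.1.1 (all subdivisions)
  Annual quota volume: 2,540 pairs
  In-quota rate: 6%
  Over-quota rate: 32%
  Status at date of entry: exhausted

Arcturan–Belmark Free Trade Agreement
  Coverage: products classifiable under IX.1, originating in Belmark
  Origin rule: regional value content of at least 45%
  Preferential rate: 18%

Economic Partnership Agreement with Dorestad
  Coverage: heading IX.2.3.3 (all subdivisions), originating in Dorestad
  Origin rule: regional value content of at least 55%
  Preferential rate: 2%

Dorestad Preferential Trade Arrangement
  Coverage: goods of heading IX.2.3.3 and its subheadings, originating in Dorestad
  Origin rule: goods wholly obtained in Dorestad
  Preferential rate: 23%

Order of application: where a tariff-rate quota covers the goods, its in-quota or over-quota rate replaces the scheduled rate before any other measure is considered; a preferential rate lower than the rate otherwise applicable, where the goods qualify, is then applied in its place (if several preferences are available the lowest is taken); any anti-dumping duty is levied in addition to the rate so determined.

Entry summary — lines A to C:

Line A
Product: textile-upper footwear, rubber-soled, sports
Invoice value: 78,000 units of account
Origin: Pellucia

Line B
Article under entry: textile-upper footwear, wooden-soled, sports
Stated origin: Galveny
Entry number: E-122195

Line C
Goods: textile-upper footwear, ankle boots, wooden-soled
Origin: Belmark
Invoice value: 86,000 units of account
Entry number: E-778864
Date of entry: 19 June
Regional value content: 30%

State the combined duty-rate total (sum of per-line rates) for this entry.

Line A: textile-upper → IX.1; rubber-soled → IX.1.2; sports → IX.1.2.2. Scheduled 16%. anti-dumping (Pellucia, IX.1): +20%; total 16% + 20% = 36%. → 36%.
Line B: textile-upper → IX.1; wooden-soled → IX.1.1; sports → IX.1.1.1. Scheduled 21%. No special measure applies. → 21%.
Line C: textile-upper → IX.1; wooden-soled → IX.1.1; ankle boots → IX.1.1.3. Scheduled 15%. Belmark agreement on IX.1: RVC < 45%. → 15%.
Sum: 36% + 21% + 15% = 72%.

72%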